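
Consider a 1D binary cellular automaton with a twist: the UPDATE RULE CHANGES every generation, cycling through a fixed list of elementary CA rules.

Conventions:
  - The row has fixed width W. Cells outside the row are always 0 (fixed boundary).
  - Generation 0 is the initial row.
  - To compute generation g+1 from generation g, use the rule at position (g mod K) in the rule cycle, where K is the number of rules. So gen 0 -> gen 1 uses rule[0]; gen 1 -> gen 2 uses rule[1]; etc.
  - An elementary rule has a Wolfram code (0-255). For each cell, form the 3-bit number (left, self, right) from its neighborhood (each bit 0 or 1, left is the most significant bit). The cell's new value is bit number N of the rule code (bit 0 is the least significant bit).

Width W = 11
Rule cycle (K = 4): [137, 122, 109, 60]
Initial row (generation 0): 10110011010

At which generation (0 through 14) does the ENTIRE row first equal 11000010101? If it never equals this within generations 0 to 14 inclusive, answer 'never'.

Gen 0: 10110011010
Gen 1 (rule 137): 00100010000
Gen 2 (rule 122): 01010101000
Gen 3 (rule 109): 01111111011
Gen 4 (rule 60): 01000000110
Gen 5 (rule 137): 00011110100
Gen 6 (rule 122): 00110011010
Gen 7 (rule 109): 10110011110
Gen 8 (rule 60): 11101010001
Gen 9 (rule 137): 11000000100
Gen 10 (rule 122): 11100001010
Gen 11 (rule 109): 10101101110
Gen 12 (rule 60): 11111011001
Gen 13 (rule 137): 11110010000
Gen 14 (rule 122): 10011101000

Answer: never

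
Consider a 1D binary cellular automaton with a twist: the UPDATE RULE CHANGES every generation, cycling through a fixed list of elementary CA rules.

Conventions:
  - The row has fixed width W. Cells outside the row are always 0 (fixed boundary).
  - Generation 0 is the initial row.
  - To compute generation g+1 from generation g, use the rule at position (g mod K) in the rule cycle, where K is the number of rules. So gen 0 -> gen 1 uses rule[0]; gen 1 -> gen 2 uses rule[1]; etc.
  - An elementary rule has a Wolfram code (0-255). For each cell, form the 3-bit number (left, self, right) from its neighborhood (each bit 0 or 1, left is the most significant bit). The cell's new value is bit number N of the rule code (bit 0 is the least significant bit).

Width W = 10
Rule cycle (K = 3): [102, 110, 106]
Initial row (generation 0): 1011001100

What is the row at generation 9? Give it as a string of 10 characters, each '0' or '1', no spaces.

Answer: 0110011000

Derivation:
Gen 0: 1011001100
Gen 1 (rule 102): 1101010100
Gen 2 (rule 110): 1111111100
Gen 3 (rule 106): 1000000100
Gen 4 (rule 102): 1000001100
Gen 5 (rule 110): 1000011100
Gen 6 (rule 106): 0000110100
Gen 7 (rule 102): 0001011100
Gen 8 (rule 110): 0011110100
Gen 9 (rule 106): 0110011000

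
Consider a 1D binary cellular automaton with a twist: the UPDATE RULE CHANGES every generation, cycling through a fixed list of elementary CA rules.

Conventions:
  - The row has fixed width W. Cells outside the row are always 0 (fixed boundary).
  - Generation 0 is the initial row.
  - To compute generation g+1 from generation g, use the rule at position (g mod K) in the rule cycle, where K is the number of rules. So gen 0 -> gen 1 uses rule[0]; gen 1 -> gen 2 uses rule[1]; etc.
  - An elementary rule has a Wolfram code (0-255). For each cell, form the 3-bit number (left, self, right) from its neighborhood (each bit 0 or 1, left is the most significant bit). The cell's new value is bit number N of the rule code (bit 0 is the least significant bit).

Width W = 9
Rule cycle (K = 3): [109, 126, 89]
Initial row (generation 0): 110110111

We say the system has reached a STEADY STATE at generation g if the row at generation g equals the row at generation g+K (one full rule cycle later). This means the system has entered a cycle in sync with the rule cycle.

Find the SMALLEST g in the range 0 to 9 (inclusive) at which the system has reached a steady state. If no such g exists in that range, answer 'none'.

Gen 0: 110110111
Gen 1 (rule 109): 111111101
Gen 2 (rule 126): 100000111
Gen 3 (rule 89): 011110101
Gen 4 (rule 109): 010011111
Gen 5 (rule 126): 111110001
Gen 6 (rule 89): 100011100
Gen 7 (rule 109): 101010101
Gen 8 (rule 126): 111111111
Gen 9 (rule 89): 100000001
Gen 10 (rule 109): 101111101
Gen 11 (rule 126): 111000111
Gen 12 (rule 89): 101110101

Answer: none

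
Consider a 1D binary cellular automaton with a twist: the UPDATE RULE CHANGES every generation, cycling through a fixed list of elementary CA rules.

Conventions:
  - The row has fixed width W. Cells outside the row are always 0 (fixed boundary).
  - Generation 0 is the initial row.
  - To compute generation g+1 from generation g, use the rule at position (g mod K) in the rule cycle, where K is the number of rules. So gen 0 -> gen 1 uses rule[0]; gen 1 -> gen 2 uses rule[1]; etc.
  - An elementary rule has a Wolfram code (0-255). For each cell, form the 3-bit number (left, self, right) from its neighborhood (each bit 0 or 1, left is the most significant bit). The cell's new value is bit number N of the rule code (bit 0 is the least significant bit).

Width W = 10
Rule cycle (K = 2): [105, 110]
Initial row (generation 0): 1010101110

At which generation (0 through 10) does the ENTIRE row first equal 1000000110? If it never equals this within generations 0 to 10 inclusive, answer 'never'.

Gen 0: 1010101110
Gen 1 (rule 105): 0101011010
Gen 2 (rule 110): 1111111110
Gen 3 (rule 105): 1000000010
Gen 4 (rule 110): 1000000110
Gen 5 (rule 105): 0011110110
Gen 6 (rule 110): 0110011110
Gen 7 (rule 105): 0110010010
Gen 8 (rule 110): 1110110110
Gen 9 (rule 105): 1011111110
Gen 10 (rule 110): 1110000010

Answer: 4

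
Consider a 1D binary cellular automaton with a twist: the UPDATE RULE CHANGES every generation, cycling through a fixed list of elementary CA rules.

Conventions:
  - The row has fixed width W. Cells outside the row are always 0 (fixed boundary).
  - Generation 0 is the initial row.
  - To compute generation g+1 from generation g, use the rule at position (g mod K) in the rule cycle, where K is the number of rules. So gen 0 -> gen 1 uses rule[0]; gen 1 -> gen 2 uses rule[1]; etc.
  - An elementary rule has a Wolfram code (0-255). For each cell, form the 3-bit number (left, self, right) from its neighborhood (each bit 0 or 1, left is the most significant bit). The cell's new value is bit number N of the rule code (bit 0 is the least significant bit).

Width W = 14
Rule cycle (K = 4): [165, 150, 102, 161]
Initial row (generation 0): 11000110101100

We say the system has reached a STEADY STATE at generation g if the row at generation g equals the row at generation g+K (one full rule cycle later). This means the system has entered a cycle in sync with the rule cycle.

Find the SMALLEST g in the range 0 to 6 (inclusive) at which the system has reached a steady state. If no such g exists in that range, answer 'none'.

Answer: none

Derivation:
Gen 0: 11000110101100
Gen 1 (rule 165): 00010001110001
Gen 2 (rule 150): 00111010101011
Gen 3 (rule 102): 01001111111101
Gen 4 (rule 161): 00000111111010
Gen 5 (rule 165): 11110011110110
Gen 6 (rule 150): 01101101100001
Gen 7 (rule 102): 10110110100011
Gen 8 (rule 161): 01001001001000
Gen 9 (rule 165): 01001001001011
Gen 10 (rule 150): 11111111111000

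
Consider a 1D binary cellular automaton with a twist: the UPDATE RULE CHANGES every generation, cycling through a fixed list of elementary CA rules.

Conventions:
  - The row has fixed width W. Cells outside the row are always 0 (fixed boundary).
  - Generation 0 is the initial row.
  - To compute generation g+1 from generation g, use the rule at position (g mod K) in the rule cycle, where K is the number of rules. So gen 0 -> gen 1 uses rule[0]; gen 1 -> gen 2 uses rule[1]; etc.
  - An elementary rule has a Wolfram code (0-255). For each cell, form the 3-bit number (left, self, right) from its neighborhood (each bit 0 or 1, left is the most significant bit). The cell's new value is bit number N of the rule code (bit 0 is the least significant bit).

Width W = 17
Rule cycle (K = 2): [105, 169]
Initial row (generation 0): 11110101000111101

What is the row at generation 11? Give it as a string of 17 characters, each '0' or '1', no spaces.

Gen 0: 11110101000111101
Gen 1 (rule 105): 10011010010100110
Gen 2 (rule 169): 00010100001000100
Gen 3 (rule 105): 11001001100010001
Gen 4 (rule 169): 10000001001000100
Gen 5 (rule 105): 00111100000010001
Gen 6 (rule 169): 10111001111000100
Gen 7 (rule 105): 01101001001010001
Gen 8 (rule 169): 01010000000100100
Gen 9 (rule 105): 00100111110000001
Gen 10 (rule 169): 10000111100111100
Gen 11 (rule 105): 00110100100100101

Answer: 00110100100100101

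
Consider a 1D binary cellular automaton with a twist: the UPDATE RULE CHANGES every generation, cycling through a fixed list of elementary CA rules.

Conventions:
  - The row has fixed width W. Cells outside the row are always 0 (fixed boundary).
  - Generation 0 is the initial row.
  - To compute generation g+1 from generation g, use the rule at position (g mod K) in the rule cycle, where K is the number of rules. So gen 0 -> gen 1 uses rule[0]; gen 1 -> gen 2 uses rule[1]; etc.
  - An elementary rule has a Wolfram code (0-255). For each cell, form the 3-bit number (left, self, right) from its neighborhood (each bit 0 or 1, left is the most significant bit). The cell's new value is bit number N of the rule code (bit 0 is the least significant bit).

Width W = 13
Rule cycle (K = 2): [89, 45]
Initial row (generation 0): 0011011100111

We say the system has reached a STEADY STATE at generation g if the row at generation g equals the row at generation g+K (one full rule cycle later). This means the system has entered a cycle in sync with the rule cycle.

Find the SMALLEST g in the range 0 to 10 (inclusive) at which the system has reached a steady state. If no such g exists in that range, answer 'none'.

Answer: none

Derivation:
Gen 0: 0011011100111
Gen 1 (rule 89): 1011010110101
Gen 2 (rule 45): 1110111101111
Gen 3 (rule 89): 1010100101001
Gen 4 (rule 45): 1111100111001
Gen 5 (rule 89): 1000110101100
Gen 6 (rule 45): 1010101111001
Gen 7 (rule 89): 0000001001100
Gen 8 (rule 45): 1111101001001
Gen 9 (rule 89): 1000100100100
Gen 10 (rule 45): 1010100100101
Gen 11 (rule 89): 0000010010000
Gen 12 (rule 45): 1111010010111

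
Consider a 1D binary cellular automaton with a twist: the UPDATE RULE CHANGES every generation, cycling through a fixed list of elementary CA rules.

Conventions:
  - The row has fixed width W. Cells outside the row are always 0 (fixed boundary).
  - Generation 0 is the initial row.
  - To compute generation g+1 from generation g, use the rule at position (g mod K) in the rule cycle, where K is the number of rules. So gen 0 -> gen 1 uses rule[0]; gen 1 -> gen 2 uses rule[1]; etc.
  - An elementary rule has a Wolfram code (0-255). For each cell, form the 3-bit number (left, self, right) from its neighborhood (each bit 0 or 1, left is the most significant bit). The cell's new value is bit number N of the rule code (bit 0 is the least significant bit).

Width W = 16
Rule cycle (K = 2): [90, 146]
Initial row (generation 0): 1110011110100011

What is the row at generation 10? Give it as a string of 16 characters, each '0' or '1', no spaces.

Answer: 0000000100001000

Derivation:
Gen 0: 1110011110100011
Gen 1 (rule 90): 1011110010010111
Gen 2 (rule 146): 0001101101100010
Gen 3 (rule 90): 0011101101110101
Gen 4 (rule 146): 0101000000100000
Gen 5 (rule 90): 1000100001010000
Gen 6 (rule 146): 0101010010001000
Gen 7 (rule 90): 1000001101010100
Gen 8 (rule 146): 0100010000000010
Gen 9 (rule 90): 1010101000000101
Gen 10 (rule 146): 0000000100001000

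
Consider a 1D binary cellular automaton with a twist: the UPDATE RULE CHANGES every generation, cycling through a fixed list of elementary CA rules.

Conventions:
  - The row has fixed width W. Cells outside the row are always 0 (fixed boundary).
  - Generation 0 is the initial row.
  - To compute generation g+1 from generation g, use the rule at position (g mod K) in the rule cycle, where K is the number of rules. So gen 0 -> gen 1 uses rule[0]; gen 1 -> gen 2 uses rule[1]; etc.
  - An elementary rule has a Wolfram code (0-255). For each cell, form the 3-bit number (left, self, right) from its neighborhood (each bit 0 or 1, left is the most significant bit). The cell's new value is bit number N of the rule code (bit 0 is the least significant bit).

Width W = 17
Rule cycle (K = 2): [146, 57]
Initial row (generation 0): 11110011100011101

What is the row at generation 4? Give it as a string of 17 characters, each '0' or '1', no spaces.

Gen 0: 11110011100011101
Gen 1 (rule 146): 01101101010101000
Gen 2 (rule 57): 01011010101010111
Gen 3 (rule 146): 10000000000000010
Gen 4 (rule 57): 01111111111111001

Answer: 01111111111111001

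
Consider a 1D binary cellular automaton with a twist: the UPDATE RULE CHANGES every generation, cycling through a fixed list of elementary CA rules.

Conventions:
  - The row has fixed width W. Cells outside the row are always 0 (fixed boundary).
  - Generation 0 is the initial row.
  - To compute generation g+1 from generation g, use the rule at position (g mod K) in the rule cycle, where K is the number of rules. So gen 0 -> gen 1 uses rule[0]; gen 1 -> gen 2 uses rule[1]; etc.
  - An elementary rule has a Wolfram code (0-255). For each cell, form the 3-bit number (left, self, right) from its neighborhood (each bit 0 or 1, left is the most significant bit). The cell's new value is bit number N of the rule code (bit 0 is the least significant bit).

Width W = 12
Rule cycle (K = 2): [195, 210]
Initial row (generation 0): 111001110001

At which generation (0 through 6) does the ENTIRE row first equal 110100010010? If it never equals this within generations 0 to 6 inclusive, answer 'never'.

Gen 0: 111001110001
Gen 1 (rule 195): 011010110110
Gen 2 (rule 210): 101000010011
Gen 3 (rule 195): 000011100101
Gen 4 (rule 210): 000101111000
Gen 5 (rule 195): 111000111011
Gen 6 (rule 210): 011101011001

Answer: never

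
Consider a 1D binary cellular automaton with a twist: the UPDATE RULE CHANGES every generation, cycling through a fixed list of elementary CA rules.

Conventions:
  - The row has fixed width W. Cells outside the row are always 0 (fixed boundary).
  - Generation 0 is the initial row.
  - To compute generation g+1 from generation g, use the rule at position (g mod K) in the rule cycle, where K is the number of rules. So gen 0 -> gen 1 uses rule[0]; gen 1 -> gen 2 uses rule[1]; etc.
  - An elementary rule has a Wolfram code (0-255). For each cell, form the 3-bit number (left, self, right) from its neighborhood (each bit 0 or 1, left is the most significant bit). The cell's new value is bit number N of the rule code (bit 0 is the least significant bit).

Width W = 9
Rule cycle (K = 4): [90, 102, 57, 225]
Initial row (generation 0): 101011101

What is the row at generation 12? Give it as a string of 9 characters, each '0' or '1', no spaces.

Answer: 000001100

Derivation:
Gen 0: 101011101
Gen 1 (rule 90): 000010100
Gen 2 (rule 102): 000111100
Gen 3 (rule 57): 110100011
Gen 4 (rule 225): 011001001
Gen 5 (rule 90): 111110110
Gen 6 (rule 102): 000011010
Gen 7 (rule 57): 111010101
Gen 8 (rule 225): 011101010
Gen 9 (rule 90): 110100001
Gen 10 (rule 102): 011100011
Gen 11 (rule 57): 010011010
Gen 12 (rule 225): 000001100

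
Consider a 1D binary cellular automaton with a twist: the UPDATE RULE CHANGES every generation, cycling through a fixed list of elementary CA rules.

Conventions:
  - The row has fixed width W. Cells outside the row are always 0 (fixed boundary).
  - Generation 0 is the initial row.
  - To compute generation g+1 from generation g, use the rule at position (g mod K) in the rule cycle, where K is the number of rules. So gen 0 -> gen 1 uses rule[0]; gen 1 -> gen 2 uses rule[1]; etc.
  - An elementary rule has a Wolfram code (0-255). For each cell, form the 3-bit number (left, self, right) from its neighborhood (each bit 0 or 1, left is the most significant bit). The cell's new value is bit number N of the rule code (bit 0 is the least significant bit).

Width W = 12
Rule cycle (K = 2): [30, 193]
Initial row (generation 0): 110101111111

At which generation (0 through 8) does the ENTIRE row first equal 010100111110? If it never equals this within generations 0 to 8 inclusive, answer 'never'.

Gen 0: 110101111111
Gen 1 (rule 30): 100101000000
Gen 2 (rule 193): 000000011111
Gen 3 (rule 30): 000000110000
Gen 4 (rule 193): 111110010111
Gen 5 (rule 30): 100001110100
Gen 6 (rule 193): 001100110001
Gen 7 (rule 30): 011011101011
Gen 8 (rule 193): 001001100001

Answer: never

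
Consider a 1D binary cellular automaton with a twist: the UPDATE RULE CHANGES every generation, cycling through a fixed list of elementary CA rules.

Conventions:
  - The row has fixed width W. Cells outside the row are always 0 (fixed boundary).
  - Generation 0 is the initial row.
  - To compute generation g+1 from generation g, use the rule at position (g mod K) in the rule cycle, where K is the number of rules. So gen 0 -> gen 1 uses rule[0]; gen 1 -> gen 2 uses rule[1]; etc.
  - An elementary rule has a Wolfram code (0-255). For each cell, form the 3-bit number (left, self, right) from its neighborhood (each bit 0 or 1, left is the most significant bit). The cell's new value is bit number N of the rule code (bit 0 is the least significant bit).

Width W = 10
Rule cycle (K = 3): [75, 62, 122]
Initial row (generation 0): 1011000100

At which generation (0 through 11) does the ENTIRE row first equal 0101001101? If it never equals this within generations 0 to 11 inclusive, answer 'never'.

Answer: never

Derivation:
Gen 0: 1011000100
Gen 1 (rule 75): 0011011001
Gen 2 (rule 62): 0110110111
Gen 3 (rule 122): 1111111101
Gen 4 (rule 75): 1000000100
Gen 5 (rule 62): 1100001110
Gen 6 (rule 122): 1110011011
Gen 7 (rule 75): 1010111011
Gen 8 (rule 62): 1111100110
Gen 9 (rule 122): 1000111111
Gen 10 (rule 75): 0011100001
Gen 11 (rule 62): 0110010011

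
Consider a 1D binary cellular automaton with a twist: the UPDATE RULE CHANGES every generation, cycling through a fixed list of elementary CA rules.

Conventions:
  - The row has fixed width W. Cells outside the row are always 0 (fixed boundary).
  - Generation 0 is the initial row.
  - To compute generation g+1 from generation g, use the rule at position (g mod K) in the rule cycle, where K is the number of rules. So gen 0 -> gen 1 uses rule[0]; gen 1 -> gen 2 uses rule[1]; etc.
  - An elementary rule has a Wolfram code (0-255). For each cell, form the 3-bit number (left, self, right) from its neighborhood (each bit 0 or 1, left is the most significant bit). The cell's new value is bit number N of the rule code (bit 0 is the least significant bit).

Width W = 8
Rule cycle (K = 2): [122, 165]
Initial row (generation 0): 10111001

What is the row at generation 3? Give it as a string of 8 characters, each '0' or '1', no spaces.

Answer: 00101010

Derivation:
Gen 0: 10111001
Gen 1 (rule 122): 01101110
Gen 2 (rule 165): 00010100
Gen 3 (rule 122): 00101010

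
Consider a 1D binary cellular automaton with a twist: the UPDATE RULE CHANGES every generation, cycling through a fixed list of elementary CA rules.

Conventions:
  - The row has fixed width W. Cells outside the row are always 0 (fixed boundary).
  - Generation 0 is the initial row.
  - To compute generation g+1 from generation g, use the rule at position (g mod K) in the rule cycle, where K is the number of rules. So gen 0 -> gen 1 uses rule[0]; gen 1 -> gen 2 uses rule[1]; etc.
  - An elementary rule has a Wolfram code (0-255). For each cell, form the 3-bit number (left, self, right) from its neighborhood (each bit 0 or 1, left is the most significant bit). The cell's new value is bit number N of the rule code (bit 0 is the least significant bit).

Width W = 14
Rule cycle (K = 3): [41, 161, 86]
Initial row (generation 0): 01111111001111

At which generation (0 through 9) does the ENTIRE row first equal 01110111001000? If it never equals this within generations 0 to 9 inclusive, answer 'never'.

Answer: never

Derivation:
Gen 0: 01111111001111
Gen 1 (rule 41): 01000000001000
Gen 2 (rule 161): 00011111100011
Gen 3 (rule 86): 00100000110101
Gen 4 (rule 41): 10001110101010
Gen 5 (rule 161): 00100101010100
Gen 6 (rule 86): 01111101010110
Gen 7 (rule 41): 01000010101100
Gen 8 (rule 161): 00011001010001
Gen 9 (rule 86): 00101111011011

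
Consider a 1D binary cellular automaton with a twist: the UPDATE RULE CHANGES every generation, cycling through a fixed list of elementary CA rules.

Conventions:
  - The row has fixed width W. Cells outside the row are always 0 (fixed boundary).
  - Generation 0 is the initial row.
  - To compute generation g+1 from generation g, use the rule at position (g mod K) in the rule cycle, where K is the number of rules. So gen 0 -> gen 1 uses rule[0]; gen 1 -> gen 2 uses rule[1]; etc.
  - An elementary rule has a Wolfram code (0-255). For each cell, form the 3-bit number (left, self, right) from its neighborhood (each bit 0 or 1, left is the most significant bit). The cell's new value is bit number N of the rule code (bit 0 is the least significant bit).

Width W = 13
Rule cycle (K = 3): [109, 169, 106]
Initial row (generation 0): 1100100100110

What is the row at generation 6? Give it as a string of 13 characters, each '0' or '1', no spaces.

Answer: 1000001101110

Derivation:
Gen 0: 1100100100110
Gen 1 (rule 109): 1100100100110
Gen 2 (rule 169): 1000000000100
Gen 3 (rule 106): 0000000001000
Gen 4 (rule 109): 1111111101011
Gen 5 (rule 169): 1111111010110
Gen 6 (rule 106): 1000001101110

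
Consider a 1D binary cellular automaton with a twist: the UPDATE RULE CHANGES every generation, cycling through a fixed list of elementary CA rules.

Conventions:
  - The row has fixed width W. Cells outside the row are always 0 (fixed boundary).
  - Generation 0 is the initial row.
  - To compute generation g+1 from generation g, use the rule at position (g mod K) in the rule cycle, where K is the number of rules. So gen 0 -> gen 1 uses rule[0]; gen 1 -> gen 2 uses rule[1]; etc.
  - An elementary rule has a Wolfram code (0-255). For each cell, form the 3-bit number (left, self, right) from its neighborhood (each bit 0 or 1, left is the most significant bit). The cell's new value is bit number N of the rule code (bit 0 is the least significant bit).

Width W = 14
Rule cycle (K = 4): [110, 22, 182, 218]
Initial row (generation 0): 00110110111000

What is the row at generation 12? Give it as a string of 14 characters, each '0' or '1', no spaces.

Gen 0: 00110110111000
Gen 1 (rule 110): 01111111101000
Gen 2 (rule 22): 10000000001100
Gen 3 (rule 182): 11000000010010
Gen 4 (rule 218): 11100000101101
Gen 5 (rule 110): 10100001111111
Gen 6 (rule 22): 10110010000000
Gen 7 (rule 182): 11001111000000
Gen 8 (rule 218): 11111111100000
Gen 9 (rule 110): 10000000100000
Gen 10 (rule 22): 11000001110000
Gen 11 (rule 182): 00100010101000
Gen 12 (rule 218): 01010100000100

Answer: 01010100000100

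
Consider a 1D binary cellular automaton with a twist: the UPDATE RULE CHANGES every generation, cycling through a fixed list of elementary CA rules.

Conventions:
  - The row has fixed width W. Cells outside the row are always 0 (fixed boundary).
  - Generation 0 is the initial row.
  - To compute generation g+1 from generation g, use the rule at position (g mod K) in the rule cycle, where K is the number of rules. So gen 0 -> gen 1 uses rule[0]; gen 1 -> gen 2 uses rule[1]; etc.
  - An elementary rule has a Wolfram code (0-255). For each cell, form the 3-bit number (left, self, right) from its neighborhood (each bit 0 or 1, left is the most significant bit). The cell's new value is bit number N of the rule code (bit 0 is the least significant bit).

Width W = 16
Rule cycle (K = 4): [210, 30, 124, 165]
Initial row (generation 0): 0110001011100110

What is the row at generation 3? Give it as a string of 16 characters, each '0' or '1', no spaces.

Gen 0: 0110001011100110
Gen 1 (rule 210): 1011010001111011
Gen 2 (rule 30): 1010011011000010
Gen 3 (rule 124): 1111011111100011

Answer: 1111011111100011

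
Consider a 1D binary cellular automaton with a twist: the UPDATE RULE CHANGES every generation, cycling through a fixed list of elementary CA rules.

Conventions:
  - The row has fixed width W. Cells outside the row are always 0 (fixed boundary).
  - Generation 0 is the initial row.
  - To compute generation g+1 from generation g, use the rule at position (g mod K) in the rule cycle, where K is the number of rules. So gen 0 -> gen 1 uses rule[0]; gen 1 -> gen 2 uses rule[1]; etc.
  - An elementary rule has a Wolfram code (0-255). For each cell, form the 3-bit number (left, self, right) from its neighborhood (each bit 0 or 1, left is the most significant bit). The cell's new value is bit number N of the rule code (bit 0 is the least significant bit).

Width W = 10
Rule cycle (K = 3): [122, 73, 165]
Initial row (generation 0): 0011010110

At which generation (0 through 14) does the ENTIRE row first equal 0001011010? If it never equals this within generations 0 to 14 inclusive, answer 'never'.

Gen 0: 0011010110
Gen 1 (rule 122): 0111101111
Gen 2 (rule 73): 0100101001
Gen 3 (rule 165): 0100111001
Gen 4 (rule 122): 1011101110
Gen 5 (rule 73): 0010101010
Gen 6 (rule 165): 1011111110
Gen 7 (rule 122): 0110000011
Gen 8 (rule 73): 0110111011
Gen 9 (rule 165): 0001010100
Gen 10 (rule 122): 0010101010
Gen 11 (rule 73): 1000000000
Gen 12 (rule 165): 1011111111
Gen 13 (rule 122): 0110000001
Gen 14 (rule 73): 0110111100

Answer: never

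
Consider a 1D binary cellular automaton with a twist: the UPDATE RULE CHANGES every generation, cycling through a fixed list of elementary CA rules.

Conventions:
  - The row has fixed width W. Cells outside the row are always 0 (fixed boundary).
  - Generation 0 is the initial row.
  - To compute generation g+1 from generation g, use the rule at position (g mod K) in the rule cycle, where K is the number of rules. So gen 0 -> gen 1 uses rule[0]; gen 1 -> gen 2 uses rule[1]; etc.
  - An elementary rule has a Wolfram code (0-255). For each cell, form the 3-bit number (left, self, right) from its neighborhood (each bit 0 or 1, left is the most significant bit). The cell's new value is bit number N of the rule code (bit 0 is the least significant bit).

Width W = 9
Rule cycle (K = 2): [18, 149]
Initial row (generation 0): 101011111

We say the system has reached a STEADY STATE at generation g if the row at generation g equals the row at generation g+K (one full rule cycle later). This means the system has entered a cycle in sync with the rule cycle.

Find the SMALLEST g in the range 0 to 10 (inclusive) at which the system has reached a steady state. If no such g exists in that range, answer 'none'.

Gen 0: 101011111
Gen 1 (rule 18): 000000000
Gen 2 (rule 149): 111111111
Gen 3 (rule 18): 000000000
Gen 4 (rule 149): 111111111
Gen 5 (rule 18): 000000000
Gen 6 (rule 149): 111111111
Gen 7 (rule 18): 000000000
Gen 8 (rule 149): 111111111
Gen 9 (rule 18): 000000000
Gen 10 (rule 149): 111111111
Gen 11 (rule 18): 000000000
Gen 12 (rule 149): 111111111

Answer: 1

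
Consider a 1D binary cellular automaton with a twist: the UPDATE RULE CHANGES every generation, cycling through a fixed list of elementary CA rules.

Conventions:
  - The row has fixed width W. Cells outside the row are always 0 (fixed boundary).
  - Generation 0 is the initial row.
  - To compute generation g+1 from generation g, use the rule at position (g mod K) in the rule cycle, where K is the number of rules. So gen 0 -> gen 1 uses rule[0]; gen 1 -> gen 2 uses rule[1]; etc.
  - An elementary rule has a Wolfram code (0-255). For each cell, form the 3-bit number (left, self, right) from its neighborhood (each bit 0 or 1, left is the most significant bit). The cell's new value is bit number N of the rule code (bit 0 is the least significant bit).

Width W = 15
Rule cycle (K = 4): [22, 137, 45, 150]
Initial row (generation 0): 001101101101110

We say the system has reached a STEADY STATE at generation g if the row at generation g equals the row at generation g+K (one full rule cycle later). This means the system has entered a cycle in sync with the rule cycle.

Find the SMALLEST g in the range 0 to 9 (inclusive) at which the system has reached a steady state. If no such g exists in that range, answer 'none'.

Gen 0: 001101101101110
Gen 1 (rule 22): 010000000000001
Gen 2 (rule 137): 000111111111100
Gen 3 (rule 45): 110100000000001
Gen 4 (rule 150): 000110000000011
Gen 5 (rule 22): 001001000000100
Gen 6 (rule 137): 100000011110001
Gen 7 (rule 45): 101111010000101
Gen 8 (rule 150): 100110011001101
Gen 9 (rule 22): 111001100110001
Gen 10 (rule 137): 110001000100100
Gen 11 (rule 45): 100101010100101
Gen 12 (rule 150): 111101010111101
Gen 13 (rule 22): 000001010000001

Answer: none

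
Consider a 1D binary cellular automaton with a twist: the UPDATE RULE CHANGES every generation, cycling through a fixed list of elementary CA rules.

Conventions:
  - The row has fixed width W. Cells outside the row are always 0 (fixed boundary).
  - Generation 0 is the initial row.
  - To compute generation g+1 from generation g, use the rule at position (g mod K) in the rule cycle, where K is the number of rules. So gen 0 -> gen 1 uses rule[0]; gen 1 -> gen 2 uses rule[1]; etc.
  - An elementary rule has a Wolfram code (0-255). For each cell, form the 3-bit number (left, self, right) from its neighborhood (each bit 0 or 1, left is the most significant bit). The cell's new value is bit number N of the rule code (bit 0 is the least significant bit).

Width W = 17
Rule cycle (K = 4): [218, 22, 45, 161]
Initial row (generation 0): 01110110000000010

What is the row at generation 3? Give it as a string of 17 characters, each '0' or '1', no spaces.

Gen 0: 01110110000000010
Gen 1 (rule 218): 11110111000000101
Gen 2 (rule 22): 00000000100001101
Gen 3 (rule 45): 11111110101101011

Answer: 11111110101101011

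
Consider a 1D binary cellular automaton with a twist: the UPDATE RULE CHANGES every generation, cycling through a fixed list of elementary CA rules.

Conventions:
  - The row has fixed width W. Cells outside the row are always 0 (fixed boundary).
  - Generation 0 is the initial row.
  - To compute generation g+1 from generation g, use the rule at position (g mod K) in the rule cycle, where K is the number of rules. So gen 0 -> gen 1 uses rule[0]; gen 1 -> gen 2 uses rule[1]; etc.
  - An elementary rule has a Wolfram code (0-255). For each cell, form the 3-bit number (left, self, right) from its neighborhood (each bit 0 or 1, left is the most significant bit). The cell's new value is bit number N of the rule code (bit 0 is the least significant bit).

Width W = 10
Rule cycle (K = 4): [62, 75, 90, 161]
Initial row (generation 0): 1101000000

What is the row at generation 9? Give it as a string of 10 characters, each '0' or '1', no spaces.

Answer: 0000111111

Derivation:
Gen 0: 1101000000
Gen 1 (rule 62): 1011100000
Gen 2 (rule 75): 0010101111
Gen 3 (rule 90): 0100001001
Gen 4 (rule 161): 0001100000
Gen 5 (rule 62): 0011010000
Gen 6 (rule 75): 1111000111
Gen 7 (rule 90): 1001101101
Gen 8 (rule 161): 0000010010
Gen 9 (rule 62): 0000111111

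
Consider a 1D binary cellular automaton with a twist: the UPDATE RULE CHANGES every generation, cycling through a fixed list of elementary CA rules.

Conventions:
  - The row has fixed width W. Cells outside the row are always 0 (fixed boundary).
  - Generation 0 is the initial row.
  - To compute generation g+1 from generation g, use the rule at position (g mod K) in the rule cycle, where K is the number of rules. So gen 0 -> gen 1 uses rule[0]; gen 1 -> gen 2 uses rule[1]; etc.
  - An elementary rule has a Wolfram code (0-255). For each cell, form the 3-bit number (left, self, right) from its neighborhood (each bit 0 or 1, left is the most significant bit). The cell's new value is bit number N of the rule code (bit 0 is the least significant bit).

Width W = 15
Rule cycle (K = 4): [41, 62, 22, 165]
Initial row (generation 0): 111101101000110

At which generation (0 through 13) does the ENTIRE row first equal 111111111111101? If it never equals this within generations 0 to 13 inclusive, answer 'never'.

Gen 0: 111101101000110
Gen 1 (rule 41): 100011010010100
Gen 2 (rule 62): 110110111111110
Gen 3 (rule 22): 000000000000001
Gen 4 (rule 165): 111111111111101
Gen 5 (rule 41): 100000000000010
Gen 6 (rule 62): 110000000000111
Gen 7 (rule 22): 001000000001000
Gen 8 (rule 165): 101011111101011
Gen 9 (rule 41): 010110000010110
Gen 10 (rule 62): 111101000111101
Gen 11 (rule 22): 000001101000001
Gen 12 (rule 165): 111100011011101
Gen 13 (rule 41): 100001010110010

Answer: 4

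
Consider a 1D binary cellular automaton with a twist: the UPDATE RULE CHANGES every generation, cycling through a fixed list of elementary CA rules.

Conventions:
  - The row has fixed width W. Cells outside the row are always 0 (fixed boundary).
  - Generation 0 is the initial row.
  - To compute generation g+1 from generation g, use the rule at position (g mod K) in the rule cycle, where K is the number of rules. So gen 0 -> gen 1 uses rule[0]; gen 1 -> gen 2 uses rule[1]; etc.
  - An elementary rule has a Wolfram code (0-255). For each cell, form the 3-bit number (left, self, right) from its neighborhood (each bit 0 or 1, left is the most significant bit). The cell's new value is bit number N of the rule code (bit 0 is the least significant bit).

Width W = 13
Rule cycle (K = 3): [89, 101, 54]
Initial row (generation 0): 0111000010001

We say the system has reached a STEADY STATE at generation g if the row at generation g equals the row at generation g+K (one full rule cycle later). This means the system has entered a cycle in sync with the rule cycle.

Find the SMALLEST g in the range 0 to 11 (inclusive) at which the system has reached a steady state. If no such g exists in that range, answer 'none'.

Gen 0: 0111000010001
Gen 1 (rule 89): 0101111001100
Gen 2 (rule 101): 0110001000101
Gen 3 (rule 54): 1001011101111
Gen 4 (rule 89): 0100010101001
Gen 5 (rule 101): 0101011111001
Gen 6 (rule 54): 1111100000111
Gen 7 (rule 89): 1000111110101
Gen 8 (rule 101): 1010000011111
Gen 9 (rule 54): 1111000100000
Gen 10 (rule 89): 1001110011111
Gen 11 (rule 101): 1000010000001
Gen 12 (rule 54): 1100111000011
Gen 13 (rule 89): 1110101111011
Gen 14 (rule 101): 0011110001101

Answer: none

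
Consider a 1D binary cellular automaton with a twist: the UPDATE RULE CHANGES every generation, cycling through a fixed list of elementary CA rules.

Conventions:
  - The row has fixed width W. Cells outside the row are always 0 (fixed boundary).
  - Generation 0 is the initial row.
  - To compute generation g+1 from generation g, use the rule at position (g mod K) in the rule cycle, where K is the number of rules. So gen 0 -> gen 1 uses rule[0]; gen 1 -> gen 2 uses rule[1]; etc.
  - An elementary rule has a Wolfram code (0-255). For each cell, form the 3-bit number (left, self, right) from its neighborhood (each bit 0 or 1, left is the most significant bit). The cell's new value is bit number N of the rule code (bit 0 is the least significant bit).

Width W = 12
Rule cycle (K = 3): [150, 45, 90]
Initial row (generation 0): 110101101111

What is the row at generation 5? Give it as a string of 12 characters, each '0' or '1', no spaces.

Gen 0: 110101101111
Gen 1 (rule 150): 000100000110
Gen 2 (rule 45): 110101110100
Gen 3 (rule 90): 110001010010
Gen 4 (rule 150): 001011011111
Gen 5 (rule 45): 101110110000

Answer: 101110110000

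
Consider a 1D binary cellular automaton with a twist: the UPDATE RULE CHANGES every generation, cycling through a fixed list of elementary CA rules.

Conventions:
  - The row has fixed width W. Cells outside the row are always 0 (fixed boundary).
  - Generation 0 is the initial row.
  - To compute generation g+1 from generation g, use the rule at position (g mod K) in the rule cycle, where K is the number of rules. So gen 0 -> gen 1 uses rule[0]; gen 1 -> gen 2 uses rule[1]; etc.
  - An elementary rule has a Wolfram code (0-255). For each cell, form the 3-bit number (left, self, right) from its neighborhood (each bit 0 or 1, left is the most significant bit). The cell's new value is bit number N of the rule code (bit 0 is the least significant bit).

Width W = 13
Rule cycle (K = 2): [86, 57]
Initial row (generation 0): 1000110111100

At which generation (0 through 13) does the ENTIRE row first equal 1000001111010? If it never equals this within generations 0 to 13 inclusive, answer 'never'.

Answer: never

Derivation:
Gen 0: 1000110111100
Gen 1 (rule 86): 1101010000110
Gen 2 (rule 57): 1010101110101
Gen 3 (rule 86): 1010100010101
Gen 4 (rule 57): 0101011001010
Gen 5 (rule 86): 1101001111011
Gen 6 (rule 57): 1010101000110
Gen 7 (rule 86): 1010101101011
Gen 8 (rule 57): 0101011010110
Gen 9 (rule 86): 1101001010011
Gen 10 (rule 57): 1010100101010
Gen 11 (rule 86): 1010111101011
Gen 12 (rule 57): 0101100010110
Gen 13 (rule 86): 1100110110011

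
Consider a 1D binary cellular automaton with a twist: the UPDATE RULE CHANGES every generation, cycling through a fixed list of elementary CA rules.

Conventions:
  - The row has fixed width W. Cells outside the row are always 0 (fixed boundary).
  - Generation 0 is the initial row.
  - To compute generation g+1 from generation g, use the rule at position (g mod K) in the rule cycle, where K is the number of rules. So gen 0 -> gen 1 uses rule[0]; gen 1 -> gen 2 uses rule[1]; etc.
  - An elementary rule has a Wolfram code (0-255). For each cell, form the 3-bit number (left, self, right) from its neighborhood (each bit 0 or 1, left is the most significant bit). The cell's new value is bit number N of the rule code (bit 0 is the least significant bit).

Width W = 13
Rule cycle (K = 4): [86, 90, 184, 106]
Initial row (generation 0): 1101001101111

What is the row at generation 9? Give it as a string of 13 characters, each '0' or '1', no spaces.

Gen 0: 1101001101111
Gen 1 (rule 86): 0101110100001
Gen 2 (rule 90): 1001010010010
Gen 3 (rule 184): 0100101001001
Gen 4 (rule 106): 1001010010010
Gen 5 (rule 86): 1111011111111
Gen 6 (rule 90): 1001010000001
Gen 7 (rule 184): 0100101000000
Gen 8 (rule 106): 1001010000000
Gen 9 (rule 86): 1111011000000

Answer: 1111011000000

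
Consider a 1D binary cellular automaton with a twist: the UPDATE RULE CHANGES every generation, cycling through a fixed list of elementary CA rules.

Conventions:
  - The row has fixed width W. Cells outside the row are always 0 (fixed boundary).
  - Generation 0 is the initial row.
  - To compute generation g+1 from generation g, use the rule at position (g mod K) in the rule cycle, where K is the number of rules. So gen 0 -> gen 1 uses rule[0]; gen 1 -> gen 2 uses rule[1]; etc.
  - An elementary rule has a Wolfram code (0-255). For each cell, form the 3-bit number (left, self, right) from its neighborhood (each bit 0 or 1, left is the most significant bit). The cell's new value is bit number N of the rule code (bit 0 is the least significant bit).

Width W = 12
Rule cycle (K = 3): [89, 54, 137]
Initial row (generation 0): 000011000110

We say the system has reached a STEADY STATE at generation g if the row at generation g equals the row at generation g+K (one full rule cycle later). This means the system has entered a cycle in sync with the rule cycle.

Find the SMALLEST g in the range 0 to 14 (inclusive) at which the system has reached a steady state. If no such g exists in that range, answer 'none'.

Gen 0: 000011000110
Gen 1 (rule 89): 111011110111
Gen 2 (rule 54): 000100001000
Gen 3 (rule 137): 110001100011
Gen 4 (rule 89): 111101111011
Gen 5 (rule 54): 000010000100
Gen 6 (rule 137): 111000110001
Gen 7 (rule 89): 101110111100
Gen 8 (rule 54): 110001000010
Gen 9 (rule 137): 100100011000
Gen 10 (rule 89): 010011011111
Gen 11 (rule 54): 111100100000
Gen 12 (rule 137): 111000001111
Gen 13 (rule 89): 101111101001
Gen 14 (rule 54): 110000011111
Gen 15 (rule 137): 100111011110
Gen 16 (rule 89): 010101010011
Gen 17 (rule 54): 111111111100

Answer: none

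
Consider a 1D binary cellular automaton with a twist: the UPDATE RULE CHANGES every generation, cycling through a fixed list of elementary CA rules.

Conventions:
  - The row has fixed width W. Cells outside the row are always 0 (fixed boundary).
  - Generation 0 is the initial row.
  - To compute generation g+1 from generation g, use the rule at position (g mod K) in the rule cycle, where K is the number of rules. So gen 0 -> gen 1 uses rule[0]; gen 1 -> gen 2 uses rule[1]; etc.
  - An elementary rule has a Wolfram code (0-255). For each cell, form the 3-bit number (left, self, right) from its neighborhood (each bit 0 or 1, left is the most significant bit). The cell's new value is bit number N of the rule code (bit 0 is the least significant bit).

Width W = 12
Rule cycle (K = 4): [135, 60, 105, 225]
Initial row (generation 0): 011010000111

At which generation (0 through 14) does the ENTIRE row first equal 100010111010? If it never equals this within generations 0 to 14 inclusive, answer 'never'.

Answer: 1

Derivation:
Gen 0: 011010000111
Gen 1 (rule 135): 100010111010
Gen 2 (rule 60): 110011100111
Gen 3 (rule 105): 110010100101
Gen 4 (rule 225): 010001000010
Gen 5 (rule 135): 110111011110
Gen 6 (rule 60): 101100110001
Gen 7 (rule 105): 011100110100
Gen 8 (rule 225): 001100011001
Gen 9 (rule 135): 110001100011
Gen 10 (rule 60): 101001010010
Gen 11 (rule 105): 010000100000
Gen 12 (rule 225): 000110001111
Gen 13 (rule 135): 111000110110
Gen 14 (rule 60): 100100101101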